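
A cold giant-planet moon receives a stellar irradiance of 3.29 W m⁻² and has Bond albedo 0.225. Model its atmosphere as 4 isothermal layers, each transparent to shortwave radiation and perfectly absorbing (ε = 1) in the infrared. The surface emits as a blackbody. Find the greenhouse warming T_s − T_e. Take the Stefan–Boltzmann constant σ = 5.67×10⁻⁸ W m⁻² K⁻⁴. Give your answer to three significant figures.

28.7 K

The effective emission temperature is T_e = [S(1−α)/(4σ)]^¼ = 57.90 K.
T_s = (N+1)^(1/4)·T_e = 86.59 K.
Warming: T_s − T_e = 28.68 K.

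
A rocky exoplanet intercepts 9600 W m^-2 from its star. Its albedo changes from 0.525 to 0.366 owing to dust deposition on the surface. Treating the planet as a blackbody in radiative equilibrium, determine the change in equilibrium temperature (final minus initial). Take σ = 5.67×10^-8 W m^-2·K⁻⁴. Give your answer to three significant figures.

28.2 kelvin

With α = 0.525, T₁ = 376.6 K.
After:  T₂ = [9600·0.634/(4σ)]^(1/4) = 404.7 K.
ΔT = T₂ − T₁ = 28.19 K.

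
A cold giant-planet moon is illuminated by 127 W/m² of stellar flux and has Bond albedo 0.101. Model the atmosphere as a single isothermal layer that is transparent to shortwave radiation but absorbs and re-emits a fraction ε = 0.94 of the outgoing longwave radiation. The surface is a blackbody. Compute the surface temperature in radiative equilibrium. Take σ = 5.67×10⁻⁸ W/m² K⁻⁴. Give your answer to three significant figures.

176 kelvin

At the top of the atmosphere, σT_e⁴ = S(1−α)/4 = 28.54 W/m², giving T_e = 149.8 K.
Surface balance with a leaky layer gives σT_s⁴ = σT_e⁴·2/(2−ε), so T_s = T_e·[2/(2−0.94)]^(1/4) = 175.6 K.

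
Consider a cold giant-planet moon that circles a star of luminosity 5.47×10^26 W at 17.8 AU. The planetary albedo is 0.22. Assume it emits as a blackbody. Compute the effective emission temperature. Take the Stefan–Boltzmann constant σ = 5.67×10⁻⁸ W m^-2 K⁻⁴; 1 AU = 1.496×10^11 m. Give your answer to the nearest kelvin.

d = 17.8 × 1.496×10^11 m = 2.663×10^12 m.
Spreading L over a sphere of radius d: S = 5.47×10^26/(4π·2.66×10^12²) = 6.139 W m^-2.
Absorbed flux (global mean): S(1−α)/4 = 6.139·0.78/4 = 1.197 W m^-2.
Set σT⁴ = 1.197 → T = (1.197/σ)^(1/4) = 67.78 K.

68 K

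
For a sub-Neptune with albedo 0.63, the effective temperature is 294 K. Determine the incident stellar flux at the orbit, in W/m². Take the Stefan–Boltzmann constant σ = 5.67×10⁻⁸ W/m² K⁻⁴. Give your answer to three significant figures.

From S(1−α)/4 = σT⁴: S = 4σT⁴/(1−α).
The emitted flux is σT⁴ = 423.6 W/m².
So S = 4×423.6/(1−0.63) = 4580 W/m².

4580 W/m²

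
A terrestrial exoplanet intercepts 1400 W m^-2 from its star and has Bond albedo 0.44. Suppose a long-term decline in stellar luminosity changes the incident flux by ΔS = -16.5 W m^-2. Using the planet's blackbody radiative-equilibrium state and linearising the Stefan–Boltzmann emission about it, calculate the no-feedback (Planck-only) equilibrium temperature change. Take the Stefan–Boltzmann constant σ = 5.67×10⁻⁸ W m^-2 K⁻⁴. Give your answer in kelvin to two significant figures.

The baseline emission temperature is T_e = 242.5 K.
ΔF = Δ[S(1−α)]/4 = (1−0.44)·-16.5/4 = -2.310 W m^-2.
Linearising σT⁴ gives d(σT⁴)/dT = 4σT_e³ = 3.233 W m^-2 per K.
ΔT₀ = ΔF/λ_P = -2.310/3.233 = -0.714 K.

-0.71 K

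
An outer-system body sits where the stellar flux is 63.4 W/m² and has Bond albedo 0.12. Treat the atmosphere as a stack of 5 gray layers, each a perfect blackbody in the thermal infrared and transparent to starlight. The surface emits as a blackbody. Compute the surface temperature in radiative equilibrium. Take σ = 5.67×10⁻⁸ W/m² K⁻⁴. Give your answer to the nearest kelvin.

OLR = S(1−α)/4 = 13.95 W/m²; the top layer radiates at T_e = 125.2 K.
For an N-layer opaque stack, T_s⁴ = (N+1)T_e⁴, hence T_s = (6)^(1/4)×125.2 K = 196.0 K.

196 K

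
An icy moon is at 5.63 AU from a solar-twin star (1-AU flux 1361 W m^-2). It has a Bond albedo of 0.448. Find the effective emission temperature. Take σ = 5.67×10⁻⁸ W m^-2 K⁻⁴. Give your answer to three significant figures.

By the inverse-square law, S = 1361/5.63² = 42.94 W m^-2.
Averaging over the sphere, the absorbed flux is S(1−α)/4 = 5.925 W m^-2.
Balancing against σT⁴: T = (5.925/5.67×10⁻⁸)^(1/4) = 101.1 K.

101 kelvin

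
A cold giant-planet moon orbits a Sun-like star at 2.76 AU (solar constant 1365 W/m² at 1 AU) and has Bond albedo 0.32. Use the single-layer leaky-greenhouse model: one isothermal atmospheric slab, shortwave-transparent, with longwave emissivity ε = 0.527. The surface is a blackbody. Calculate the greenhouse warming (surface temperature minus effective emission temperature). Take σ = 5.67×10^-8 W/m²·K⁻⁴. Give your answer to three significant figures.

12.1 K

Flux at the orbit: S = 1365/(2.76)² = 179.2 W/m².
At the top of the atmosphere, σT_e⁴ = S(1−α)/4 = 30.46 W/m², giving T_e = 152.2 K.
Surface balance with a leaky layer gives σT_s⁴ = σT_e⁴·2/(2−ε), so T_s = T_e·[2/(2−0.527)]^(1/4) = 164.3 K.
The atmosphere warms the surface by 12.10 K.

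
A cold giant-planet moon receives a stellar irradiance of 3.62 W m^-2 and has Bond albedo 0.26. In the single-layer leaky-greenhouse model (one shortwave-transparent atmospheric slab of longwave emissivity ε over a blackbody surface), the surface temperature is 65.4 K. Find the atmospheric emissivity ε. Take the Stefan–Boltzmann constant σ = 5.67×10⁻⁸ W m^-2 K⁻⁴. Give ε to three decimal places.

TOA balance gives T_e = 58.62 K.
Inverting T_s⁴ = 2T_e⁴/(2−ε): (T_e/T_s)⁴ = 0.6456, so ε = 2(1 − 0.6456) = 0.7087.

0.709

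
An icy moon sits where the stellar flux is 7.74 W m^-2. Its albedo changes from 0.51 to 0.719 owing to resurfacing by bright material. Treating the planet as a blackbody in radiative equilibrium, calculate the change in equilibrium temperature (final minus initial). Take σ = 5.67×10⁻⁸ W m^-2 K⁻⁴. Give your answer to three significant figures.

Before: T₁ = [7.740·0.49/(4σ)]^(1/4) = 63.95 K.
With α = 0.719, T₂ = 55.65 K.
Change: 55.65 − 63.95 = -8.299 K.

-8.30 K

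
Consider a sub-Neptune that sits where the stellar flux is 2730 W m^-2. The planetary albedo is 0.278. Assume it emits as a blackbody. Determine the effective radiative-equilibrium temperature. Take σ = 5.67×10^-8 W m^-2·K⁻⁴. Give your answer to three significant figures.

305 K

Absorbed flux (global mean): S(1−α)/4 = 2730·0.722/4 = 492.8 W m^-2.
In equilibrium σT⁴ equals this, so T = 305.3 K.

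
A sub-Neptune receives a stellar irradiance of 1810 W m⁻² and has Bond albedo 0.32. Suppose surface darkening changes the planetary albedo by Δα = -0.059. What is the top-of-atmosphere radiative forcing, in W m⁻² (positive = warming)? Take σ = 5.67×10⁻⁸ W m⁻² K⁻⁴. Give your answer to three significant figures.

The change in absorbed flux is Δ[S(1−α)/4] = −SΔα/4 = 26.70 W m⁻².

26.7 W m⁻²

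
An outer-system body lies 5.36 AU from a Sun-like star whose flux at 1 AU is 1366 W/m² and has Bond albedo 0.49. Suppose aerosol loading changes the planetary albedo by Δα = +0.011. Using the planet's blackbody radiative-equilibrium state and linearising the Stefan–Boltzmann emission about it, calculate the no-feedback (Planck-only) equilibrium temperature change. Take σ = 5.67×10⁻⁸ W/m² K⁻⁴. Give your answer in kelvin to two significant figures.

Irradiance scales as 1/d², so S = 1366 W/m² × (1/5.36)² = 47.55 W/m².
The baseline emission temperature is T_e = 101.7 K.
The change in absorbed flux is Δ[S(1−α)/4] = −SΔα/4 = -0.1308 W/m².
The Planck feedback parameter is 4σT_e³ = 0.2385 W/m²/K.
So ΔT₀ = -0.1308/0.2385 = -0.548 K.

-0.55 K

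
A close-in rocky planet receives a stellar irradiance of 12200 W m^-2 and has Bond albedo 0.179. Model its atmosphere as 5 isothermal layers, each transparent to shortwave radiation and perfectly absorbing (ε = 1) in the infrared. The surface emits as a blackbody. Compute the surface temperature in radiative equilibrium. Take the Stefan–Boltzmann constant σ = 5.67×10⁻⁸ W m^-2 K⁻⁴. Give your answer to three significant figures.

717 K

The effective emission temperature is T_e = [S(1−α)/(4σ)]^¼ = 458.4 K.
Layer-by-layer balance gives σT_s⁴ = (N+1)σT_e⁴, so T_s = 6^¼·458.4 = 717.5 K.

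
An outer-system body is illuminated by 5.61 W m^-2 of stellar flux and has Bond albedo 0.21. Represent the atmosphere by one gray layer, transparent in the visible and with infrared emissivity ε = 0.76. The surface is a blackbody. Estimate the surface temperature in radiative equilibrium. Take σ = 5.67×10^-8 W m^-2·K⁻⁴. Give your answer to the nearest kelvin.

The planet radiates to space at T_e = [S(1−α)/(4σ)]^(1/4) = 66.49 K.
The surface balance (absorbed SW + ε·downward IR = σT_s⁴) with T_a⁴ = T_s⁴/2 reduces to T_s = T_e·[2/(2−ε)]^¼ = 74.93 K.

75 K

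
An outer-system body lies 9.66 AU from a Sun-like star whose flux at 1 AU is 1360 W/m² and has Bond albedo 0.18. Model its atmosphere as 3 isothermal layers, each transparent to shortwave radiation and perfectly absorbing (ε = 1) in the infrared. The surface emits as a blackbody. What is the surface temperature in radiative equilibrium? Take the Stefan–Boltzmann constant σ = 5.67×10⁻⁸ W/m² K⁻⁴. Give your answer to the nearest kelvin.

By the inverse-square law, S = 1360/9.66² = 14.57 W/m².
OLR = S(1−α)/4 = 2.988 W/m²; the top layer radiates at T_e = 85.20 K.
Layer-by-layer balance gives σT_s⁴ = (N+1)σT_e⁴, so T_s = 4^¼·85.20 = 120.5 K.

120 K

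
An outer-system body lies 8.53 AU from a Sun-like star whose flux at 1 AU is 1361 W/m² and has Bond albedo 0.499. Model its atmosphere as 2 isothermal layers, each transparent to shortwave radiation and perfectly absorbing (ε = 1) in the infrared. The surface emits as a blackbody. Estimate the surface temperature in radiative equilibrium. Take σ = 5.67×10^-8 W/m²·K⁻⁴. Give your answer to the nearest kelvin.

Flux at the orbit: S = 1361/(8.53)² = 18.71 W/m².
The effective emission temperature is T_e = [S(1−α)/(4σ)]^¼ = 80.17 K.
For an N-layer opaque stack, T_s⁴ = (N+1)T_e⁴, hence T_s = (3)^(1/4)×80.17 K = 105.5 K.

106 K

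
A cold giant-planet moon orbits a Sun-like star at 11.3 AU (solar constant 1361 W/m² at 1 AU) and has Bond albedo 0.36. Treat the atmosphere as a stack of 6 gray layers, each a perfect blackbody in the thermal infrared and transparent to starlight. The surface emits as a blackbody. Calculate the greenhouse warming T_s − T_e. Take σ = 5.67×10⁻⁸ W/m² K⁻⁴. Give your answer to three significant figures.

By the inverse-square law, S = 1361/11.3² = 10.66 W/m².
Top-of-atmosphere balance: σT_e⁴ = S(1−α)/4 = 1.705 W/m² → T_e = 74.06 K.
Surface: T_s = (7)^¼·T_e = 120.5 K.
Warming: T_s − T_e = 46.40 K.

46.4 kelvin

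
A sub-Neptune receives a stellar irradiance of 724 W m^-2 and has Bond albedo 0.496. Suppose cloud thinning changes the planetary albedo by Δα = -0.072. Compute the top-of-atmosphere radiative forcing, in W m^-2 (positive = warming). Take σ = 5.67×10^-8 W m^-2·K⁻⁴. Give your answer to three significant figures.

13.0 W m^-2

The change in absorbed flux is Δ[S(1−α)/4] = −SΔα/4 = 13.03 W m^-2.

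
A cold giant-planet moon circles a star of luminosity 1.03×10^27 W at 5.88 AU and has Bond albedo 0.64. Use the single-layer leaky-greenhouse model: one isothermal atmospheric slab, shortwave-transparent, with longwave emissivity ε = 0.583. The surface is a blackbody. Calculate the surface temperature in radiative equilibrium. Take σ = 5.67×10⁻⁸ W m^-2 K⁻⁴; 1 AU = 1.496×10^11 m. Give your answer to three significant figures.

d = 5.88 × 1.496×10^11 m = 8.796×10^11 m.
S = L/(4πd²) = 105.9 W m^-2.
At the top of the atmosphere, σT_e⁴ = S(1−α)/4 = 9.533 W m^-2, giving T_e = 113.9 K.
Surface balance with a leaky layer gives σT_s⁴ = σT_e⁴·2/(2−ε), so T_s = T_e·[2/(2−0.583)]^(1/4) = 124.1 K.

124 K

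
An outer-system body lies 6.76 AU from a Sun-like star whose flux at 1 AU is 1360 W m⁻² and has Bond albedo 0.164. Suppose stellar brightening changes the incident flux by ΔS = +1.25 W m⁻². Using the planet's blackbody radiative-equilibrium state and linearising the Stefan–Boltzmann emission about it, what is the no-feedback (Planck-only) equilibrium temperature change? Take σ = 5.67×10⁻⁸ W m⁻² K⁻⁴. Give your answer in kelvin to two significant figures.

1.1 K

By the inverse-square law, S = 1360/6.76² = 29.76 W m⁻².
Reference equilibrium: T_e = [S(1−α)/(4σ)]^(1/4) = 102.3 K.
ΔF = Δ[S(1−α)]/4 = (1−0.164)·+1.25/4 = 0.2612 W m⁻².
Planck response: λ_P = 4σT_e³ = 4·5.67×10⁻⁸·(102.3)³ = 0.2431 W m⁻²/K.
So ΔT₀ = 0.2612/0.2431 = 1.07 K.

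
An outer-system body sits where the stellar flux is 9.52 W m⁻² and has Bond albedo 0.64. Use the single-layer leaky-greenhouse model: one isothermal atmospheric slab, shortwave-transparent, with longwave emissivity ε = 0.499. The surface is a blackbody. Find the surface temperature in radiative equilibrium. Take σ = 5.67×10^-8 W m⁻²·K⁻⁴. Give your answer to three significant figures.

67.0 K

At the top of the atmosphere, σT_e⁴ = S(1−α)/4 = 0.8568 W m⁻², giving T_e = 62.35 K.
For a single slab of emissivity ε, T_s⁴ = 2T_e⁴/(2−ε); thus T_s = 62.35·(1.332)^(1/4) = 66.99 K.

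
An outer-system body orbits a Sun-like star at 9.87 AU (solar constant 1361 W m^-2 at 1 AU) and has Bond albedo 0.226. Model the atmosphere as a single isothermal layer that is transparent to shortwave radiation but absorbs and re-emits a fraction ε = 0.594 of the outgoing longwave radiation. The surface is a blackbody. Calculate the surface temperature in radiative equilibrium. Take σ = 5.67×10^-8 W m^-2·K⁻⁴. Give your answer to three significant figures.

Flux at the orbit: S = 1361/(9.87)² = 13.97 W m^-2.
The planet radiates to space at T_e = [S(1−α)/(4σ)]^(1/4) = 83.10 K.
Surface balance with a leaky layer gives σT_s⁴ = σT_e⁴·2/(2−ε), so T_s = T_e·[2/(2−0.594)]^(1/4) = 90.75 K.

90.7 K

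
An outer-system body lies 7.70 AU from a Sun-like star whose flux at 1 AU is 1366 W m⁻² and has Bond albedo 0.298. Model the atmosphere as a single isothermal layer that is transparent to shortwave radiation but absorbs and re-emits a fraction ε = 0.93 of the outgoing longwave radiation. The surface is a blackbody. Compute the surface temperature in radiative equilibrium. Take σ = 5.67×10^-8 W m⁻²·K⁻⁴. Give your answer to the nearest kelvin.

107 K

Flux at the orbit: S = 1366/(7.70)² = 23.04 W m⁻².
At the top of the atmosphere, σT_e⁴ = S(1−α)/4 = 4.043 W m⁻², giving T_e = 91.89 K.
For a single slab of emissivity ε, T_s⁴ = 2T_e⁴/(2−ε); thus T_s = 91.89·(1.869)^(1/4) = 107.4 K.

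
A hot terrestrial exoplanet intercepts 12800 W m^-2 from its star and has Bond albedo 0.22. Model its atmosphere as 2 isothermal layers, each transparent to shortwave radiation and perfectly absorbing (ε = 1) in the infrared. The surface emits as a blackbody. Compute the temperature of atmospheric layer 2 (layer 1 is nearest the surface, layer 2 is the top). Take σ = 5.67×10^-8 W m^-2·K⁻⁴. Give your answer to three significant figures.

The effective emission temperature is T_e = [S(1−α)/(4σ)]^¼ = 458.1 K.
The net upward flux σT_e⁴ is constant between every pair of levels, so T_k⁴ = (N+1−k)T_e⁴.
With k = 2: T_2 = (2+1−2)^¼·458.1 K = 458.1 K.

458 K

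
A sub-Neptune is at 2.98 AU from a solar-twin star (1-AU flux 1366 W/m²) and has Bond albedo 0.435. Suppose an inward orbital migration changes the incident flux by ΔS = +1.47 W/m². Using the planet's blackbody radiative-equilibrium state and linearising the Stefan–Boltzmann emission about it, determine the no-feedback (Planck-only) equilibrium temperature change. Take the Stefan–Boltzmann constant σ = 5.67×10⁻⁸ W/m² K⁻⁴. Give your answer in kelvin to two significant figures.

By the inverse-square law, S = 1366/2.98² = 153.8 W/m².
Unperturbed T_e = [153.8·(1−0.435)/(4σ)]^¼ = 139.9 K.
Only a fraction (1−α) is absorbed and it's spread over 4πR², so ΔF = (1−α)ΔS/4 = 0.2076 W/m².
Planck response: λ_P = 4σT_e³ = 4·5.67×10⁻⁸·(139.9)³ = 0.6212 W/m²/K.
ΔT₀ = ΔF/λ_P = 0.2076/0.6212 = 0.334 K.

0.33 kelvin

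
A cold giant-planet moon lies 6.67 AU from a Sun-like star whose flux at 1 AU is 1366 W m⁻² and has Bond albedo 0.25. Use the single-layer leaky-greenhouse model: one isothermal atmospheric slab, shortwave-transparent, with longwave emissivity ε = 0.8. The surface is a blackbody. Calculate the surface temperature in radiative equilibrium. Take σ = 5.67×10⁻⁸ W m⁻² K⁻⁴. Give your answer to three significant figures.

Flux at the orbit: S = 1366/(6.67)² = 30.70 W m⁻².
The planet radiates to space at T_e = [S(1−α)/(4σ)]^(1/4) = 100.4 K.
For a single slab of emissivity ε, T_s⁴ = 2T_e⁴/(2−ε); thus T_s = 100.4·(1.667)^(1/4) = 114.1 K.

114 K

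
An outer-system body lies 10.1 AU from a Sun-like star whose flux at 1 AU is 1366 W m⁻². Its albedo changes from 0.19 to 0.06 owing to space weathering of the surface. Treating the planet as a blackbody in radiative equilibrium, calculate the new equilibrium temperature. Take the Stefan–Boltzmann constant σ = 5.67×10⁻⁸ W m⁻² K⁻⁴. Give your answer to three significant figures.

86.3 K

Irradiance scales as 1/d², so S = 1366 W m⁻² × (1/10.1)² = 13.39 W m⁻².
New equilibrium: T₂ = [(1−0.06)·13.39/(4σ)]^(1/4) = 86.31 K.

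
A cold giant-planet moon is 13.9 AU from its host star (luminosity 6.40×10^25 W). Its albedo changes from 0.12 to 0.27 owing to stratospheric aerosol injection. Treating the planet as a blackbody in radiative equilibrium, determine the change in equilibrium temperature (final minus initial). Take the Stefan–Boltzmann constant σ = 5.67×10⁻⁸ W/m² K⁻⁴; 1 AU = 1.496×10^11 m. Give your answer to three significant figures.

-2.11 K

Orbital distance: d = 13.9 AU = 2.079×10^12 m.
S = L/(4πd²) = 1.178 W/m².
Before: T₁ = [1.178·0.88/(4σ)]^(1/4) = 46.24 K.
Final:   T₂ = [S(1−0.27)/(4σ)]^(1/4) = 44.13 K.
Change: 44.13 − 46.24 = -2.110 K.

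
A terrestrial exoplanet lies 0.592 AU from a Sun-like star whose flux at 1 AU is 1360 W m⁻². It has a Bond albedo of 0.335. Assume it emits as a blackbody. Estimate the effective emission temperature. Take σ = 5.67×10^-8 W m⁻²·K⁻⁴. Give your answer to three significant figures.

327 kelvin

Irradiance scales as 1/d², so S = 1360 W m⁻² × (1/0.592)² = 3881 W m⁻².
Absorbed flux (global mean): S(1−α)/4 = 3881·0.665/4 = 645.1 W m⁻².
Set σT⁴ = 645.1 → T = (645.1/σ)^(1/4) = 326.6 K.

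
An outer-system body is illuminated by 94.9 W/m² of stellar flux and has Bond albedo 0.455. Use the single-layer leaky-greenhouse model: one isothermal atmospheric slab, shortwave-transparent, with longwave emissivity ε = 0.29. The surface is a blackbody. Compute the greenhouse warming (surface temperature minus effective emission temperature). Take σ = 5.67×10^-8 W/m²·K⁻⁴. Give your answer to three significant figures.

At the top of the atmosphere, σT_e⁴ = S(1−α)/4 = 12.93 W/m², giving T_e = 122.9 K.
For a single slab of emissivity ε, T_s⁴ = 2T_e⁴/(2−ε); thus T_s = 122.9·(1.17)^(1/4) = 127.8 K.
Greenhouse warming: T_s − T_e = 4.908 K.

4.91 K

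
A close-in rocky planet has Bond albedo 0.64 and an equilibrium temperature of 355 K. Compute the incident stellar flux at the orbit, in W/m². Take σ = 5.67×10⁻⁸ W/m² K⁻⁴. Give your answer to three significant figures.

From S(1−α)/4 = σT⁴: S = 4σT⁴/(1−α).
σT⁴ = 5.67×10⁻⁸·(355)⁴ = 900.5 W/m².
S = 4·900.5/0.36 = 10010 W/m².

10000 W/m²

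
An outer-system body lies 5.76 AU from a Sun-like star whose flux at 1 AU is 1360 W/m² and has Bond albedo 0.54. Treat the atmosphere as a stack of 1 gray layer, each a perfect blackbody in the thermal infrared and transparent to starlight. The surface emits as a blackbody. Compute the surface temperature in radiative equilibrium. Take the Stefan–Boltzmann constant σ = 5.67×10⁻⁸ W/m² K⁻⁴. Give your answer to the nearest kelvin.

Irradiance scales as 1/d², so S = 1360 W/m² × (1/5.76)² = 40.99 W/m².
The effective emission temperature is T_e = [S(1−α)/(4σ)]^¼ = 95.49 K.
With N = 1 opaque layers, T_s = (N+1)^(1/4)·T_e = 2^(1/4)·95.49 = 113.6 K.

114 K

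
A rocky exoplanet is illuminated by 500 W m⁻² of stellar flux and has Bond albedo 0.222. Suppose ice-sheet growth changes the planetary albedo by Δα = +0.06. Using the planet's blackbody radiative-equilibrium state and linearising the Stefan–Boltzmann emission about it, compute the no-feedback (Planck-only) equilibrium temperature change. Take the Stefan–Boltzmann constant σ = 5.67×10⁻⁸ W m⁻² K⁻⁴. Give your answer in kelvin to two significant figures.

Reference equilibrium: T_e = [S(1−α)/(4σ)]^(1/4) = 203.5 K.
TOA radiative forcing: ΔF = −S·Δα/4 = −500.0·(+0.06)/4 = -7.500 W m⁻².
The Planck feedback parameter is 4σT_e³ = 1.911 W m⁻²/K.
So ΔT₀ = -7.500/1.911 = -3.92 K.

-3.9 K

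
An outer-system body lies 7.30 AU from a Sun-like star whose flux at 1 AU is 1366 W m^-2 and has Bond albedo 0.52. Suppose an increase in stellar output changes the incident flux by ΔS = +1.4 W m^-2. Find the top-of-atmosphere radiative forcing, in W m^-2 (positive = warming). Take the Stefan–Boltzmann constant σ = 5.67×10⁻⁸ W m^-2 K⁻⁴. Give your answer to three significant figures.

0.168 W m^-2

By the inverse-square law, S = 1366/7.30² = 25.63 W m^-2.
TOA radiative forcing: ΔF = (1−α)ΔS/4 = 0.48·(+1.4)/4 = 0.1680 W m^-2.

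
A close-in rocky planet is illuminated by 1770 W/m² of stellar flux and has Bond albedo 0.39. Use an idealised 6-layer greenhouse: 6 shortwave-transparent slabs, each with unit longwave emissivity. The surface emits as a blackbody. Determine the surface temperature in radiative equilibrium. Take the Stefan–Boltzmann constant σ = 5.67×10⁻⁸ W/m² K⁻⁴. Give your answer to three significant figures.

OLR = S(1−α)/4 = 269.9 W/m²; the top layer radiates at T_e = 262.7 K.
With N = 6 opaque layers, T_s = (N+1)^(1/4)·T_e = 7^(1/4)·262.7 = 427.3 K.

427 K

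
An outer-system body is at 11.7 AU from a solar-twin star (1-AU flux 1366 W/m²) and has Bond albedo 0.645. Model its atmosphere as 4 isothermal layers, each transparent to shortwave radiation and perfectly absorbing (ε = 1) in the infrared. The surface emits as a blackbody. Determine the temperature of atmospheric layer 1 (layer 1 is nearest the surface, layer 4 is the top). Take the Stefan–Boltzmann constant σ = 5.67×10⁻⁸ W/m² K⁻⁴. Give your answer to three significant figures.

88.9 K

Irradiance scales as 1/d², so S = 1366 W/m² × (1/11.7)² = 9.979 W/m².
Top-of-atmosphere balance: σT_e⁴ = S(1−α)/4 = 0.8856 W/m² → T_e = 62.87 K.
In the N-layer model, layer k (counted from the surface) has T_k = (N+1−k)^(1/4)·T_e.
T_1 = (4)^(1/4)·62.87 = 88.91 K.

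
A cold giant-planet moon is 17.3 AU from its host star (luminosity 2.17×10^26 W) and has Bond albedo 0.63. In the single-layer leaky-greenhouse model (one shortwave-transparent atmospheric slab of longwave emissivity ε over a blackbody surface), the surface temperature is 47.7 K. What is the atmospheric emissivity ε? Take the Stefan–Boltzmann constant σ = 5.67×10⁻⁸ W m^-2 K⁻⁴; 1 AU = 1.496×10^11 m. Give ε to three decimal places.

d = 17.3 × 1.496×10^11 m = 2.588×10^12 m.
Flux at the orbit: S = L/(4πd²) = 2.17×10^26/(4π·(2.59×10^12)²) = 2.578 W m^-2.
Effective temperature: T_e = [S(1−α)/(4σ)]^(1/4) = 45.29 K.
Since (2−ε)/2 = (T_e/T_s)⁴ = 0.8124, ε = 0.3752.

0.375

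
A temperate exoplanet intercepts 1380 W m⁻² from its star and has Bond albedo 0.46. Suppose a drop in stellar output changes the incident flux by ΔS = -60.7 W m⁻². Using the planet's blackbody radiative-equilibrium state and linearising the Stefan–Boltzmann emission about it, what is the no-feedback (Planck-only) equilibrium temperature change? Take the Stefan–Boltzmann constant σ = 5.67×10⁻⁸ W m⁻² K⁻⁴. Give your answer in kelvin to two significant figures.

-2.6 K

The baseline emission temperature is T_e = 239.4 K.
Only a fraction (1−α) is absorbed and it's spread over 4πR², so ΔF = (1−α)ΔS/4 = -8.195 W m⁻².
The Planck feedback parameter is 4σT_e³ = 3.113 W m⁻²/K.
Hence the no-feedback warming is ΔF/(4σT_e³) = -2.63 K.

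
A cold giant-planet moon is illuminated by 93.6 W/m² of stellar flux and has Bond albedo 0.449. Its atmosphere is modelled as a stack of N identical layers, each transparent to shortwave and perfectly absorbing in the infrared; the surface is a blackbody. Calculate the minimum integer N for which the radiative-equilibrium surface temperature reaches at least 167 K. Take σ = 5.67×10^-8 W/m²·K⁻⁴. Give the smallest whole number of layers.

3

OLR = S(1−α)/4 = 12.89 W/m²; the top layer radiates at T_e = 122.8 K.
Need (N+1)T_e⁴ ≥ T_s⁴, i.e. N+1 ≥ (167/122.8)⁴ = 3.420.
Rounding up, N = 3.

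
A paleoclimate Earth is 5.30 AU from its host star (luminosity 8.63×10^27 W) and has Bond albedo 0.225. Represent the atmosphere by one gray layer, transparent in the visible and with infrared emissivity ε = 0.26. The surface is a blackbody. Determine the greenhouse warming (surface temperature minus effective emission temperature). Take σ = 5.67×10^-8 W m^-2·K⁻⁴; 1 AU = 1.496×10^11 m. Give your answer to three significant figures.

Orbital distance: d = 5.30 AU = 7.929×10^11 m.
S = L/(4πd²) = 1092 W m^-2.
The planet radiates to space at T_e = [S(1−α)/(4σ)]^(1/4) = 247.2 K.
The surface balance (absorbed SW + ε·downward IR = σT_s⁴) with T_a⁴ = T_s⁴/2 reduces to T_s = T_e·[2/(2−ε)]^¼ = 255.9 K.
Greenhouse warming: T_s − T_e = 8.757 K.

8.76 kelvin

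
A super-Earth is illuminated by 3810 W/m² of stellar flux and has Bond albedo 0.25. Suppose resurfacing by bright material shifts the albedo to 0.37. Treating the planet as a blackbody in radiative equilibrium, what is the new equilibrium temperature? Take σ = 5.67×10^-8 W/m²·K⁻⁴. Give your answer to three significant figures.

T₂ = [S(1−α₂)/(4σ)]^(1/4) = [3810·0.63/(4σ)]^(1/4) = 320.7 K.

321 kelvin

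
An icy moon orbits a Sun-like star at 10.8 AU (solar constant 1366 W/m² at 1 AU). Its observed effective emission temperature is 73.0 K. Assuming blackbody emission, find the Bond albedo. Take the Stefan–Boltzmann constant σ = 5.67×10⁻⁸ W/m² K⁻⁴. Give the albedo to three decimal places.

0.450

By the inverse-square law, S = 1366/10.8² = 11.71 W/m².
From σT⁴ = S(1−α)/4 we invert for α: 1−α = 4σT⁴/S.
4σT⁴ = 4·5.67×10⁻⁸·(73.0)⁴ = 6.441 W/m².
Hence α = 1 − 6.441/11.71 = 0.4500.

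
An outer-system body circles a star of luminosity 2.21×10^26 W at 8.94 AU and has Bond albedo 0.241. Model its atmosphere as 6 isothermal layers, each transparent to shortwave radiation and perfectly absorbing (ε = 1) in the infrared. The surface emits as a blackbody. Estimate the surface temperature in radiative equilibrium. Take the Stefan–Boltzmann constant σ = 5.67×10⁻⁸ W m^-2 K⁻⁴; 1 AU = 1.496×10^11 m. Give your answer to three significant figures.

123 K

Orbital distance: d = 8.94 AU = 1.337×10^12 m.
Flux at the orbit: S = L/(4πd²) = 2.21×10^26/(4π·(1.34×10^12)²) = 9.832 W m^-2.
Top-of-atmosphere balance: σT_e⁴ = S(1−α)/4 = 1.866 W m^-2 → T_e = 75.74 K.
Layer-by-layer balance gives σT_s⁴ = (N+1)σT_e⁴, so T_s = 7^¼·75.74 = 123.2 K.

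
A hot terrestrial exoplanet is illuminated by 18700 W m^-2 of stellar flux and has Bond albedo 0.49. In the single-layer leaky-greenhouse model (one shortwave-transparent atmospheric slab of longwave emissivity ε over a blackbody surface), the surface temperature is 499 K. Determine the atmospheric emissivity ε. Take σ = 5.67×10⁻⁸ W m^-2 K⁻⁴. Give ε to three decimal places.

0.644

Effective temperature: T_e = [S(1−α)/(4σ)]^(1/4) = 452.8 K.
Inverting T_s⁴ = 2T_e⁴/(2−ε): (T_e/T_s)⁴ = 0.6782, so ε = 2(1 − 0.6782) = 0.6436.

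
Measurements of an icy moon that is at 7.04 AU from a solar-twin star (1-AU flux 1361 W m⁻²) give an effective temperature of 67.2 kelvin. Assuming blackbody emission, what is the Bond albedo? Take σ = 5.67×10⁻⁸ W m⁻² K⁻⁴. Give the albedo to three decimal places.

0.832

Flux at the orbit: S = 1361/(7.04)² = 27.46 W m⁻².
From σT⁴ = S(1−α)/4 we invert for α: 1−α = 4σT⁴/S.
σT⁴ = 1.156 W m⁻², so 4σT⁴ = 4.625 W m⁻².
Hence α = 1 − 4.625/27.46 = 0.8316.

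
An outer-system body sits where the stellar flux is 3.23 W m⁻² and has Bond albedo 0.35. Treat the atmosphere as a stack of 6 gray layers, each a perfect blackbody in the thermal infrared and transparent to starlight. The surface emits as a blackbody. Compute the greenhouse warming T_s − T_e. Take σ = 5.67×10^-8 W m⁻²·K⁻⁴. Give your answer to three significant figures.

OLR = S(1−α)/4 = 0.5249 W m⁻²; the top layer radiates at T_e = 55.16 K.
T_s = (N+1)^(1/4)·T_e = 89.72 K.
So the greenhouse effect raises the surface by 89.72 − 55.16 = 34.56 K.

34.6 K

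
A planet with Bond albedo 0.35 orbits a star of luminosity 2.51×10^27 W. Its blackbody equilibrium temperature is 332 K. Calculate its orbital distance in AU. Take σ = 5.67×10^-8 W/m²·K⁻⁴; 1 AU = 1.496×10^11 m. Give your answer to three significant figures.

Energy balance gives S = 4σT⁴/(1−α) = 4239 W/m².
From L = 4πd²S, d = √(2.51×10^27/(4π·4239)) = 2.171×10^11 m = 1.451 AU.

1.45 AU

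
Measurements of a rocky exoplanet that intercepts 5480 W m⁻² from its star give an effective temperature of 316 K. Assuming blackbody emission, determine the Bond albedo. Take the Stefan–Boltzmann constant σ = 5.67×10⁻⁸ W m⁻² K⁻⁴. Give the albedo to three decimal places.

From σT⁴ = S(1−α)/4 we invert for α: 1−α = 4σT⁴/S.
4σT⁴ = 4·5.67×10⁻⁸·(316)⁴ = 2261 W m⁻².
1−α = 2261/5480 = 0.4127, so α = 0.5873.

0.587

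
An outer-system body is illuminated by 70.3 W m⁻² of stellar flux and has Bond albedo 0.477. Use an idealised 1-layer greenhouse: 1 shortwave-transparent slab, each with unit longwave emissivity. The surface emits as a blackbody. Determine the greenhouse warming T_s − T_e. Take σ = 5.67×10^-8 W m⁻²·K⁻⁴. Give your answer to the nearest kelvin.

The effective emission temperature is T_e = [S(1−α)/(4σ)]^¼ = 112.8 K.
Surface: T_s = (2)^¼·T_e = 134.2 K.
So the greenhouse effect raises the surface by 134.2 − 112.8 = 21.35 K.

21 K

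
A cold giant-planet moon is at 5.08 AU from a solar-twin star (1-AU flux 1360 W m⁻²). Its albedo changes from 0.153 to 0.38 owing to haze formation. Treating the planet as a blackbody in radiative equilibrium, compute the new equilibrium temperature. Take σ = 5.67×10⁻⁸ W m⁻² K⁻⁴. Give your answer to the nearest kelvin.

By the inverse-square law, S = 1360/5.08² = 52.70 W m⁻².
New equilibrium: T₂ = [(1−0.38)·52.70/(4σ)]^(1/4) = 109.6 K.

110 kelvin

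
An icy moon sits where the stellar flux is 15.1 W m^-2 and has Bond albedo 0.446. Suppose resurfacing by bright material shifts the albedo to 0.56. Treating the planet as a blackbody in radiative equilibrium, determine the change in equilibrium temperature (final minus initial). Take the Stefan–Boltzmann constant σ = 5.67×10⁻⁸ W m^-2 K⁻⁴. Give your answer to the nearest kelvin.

-4 K

With α = 0.446, T₁ = 77.93 K.
With α = 0.56, T₂ = 73.57 K.
Change: 73.57 − 77.93 = -4.362 K.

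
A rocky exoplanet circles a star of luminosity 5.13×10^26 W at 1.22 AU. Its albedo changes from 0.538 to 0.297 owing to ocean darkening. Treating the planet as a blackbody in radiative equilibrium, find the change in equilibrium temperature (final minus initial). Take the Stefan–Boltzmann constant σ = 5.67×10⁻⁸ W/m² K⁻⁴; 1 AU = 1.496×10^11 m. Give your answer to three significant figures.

d = 1.22 × 1.496×10^11 m = 1.825×10^11 m.
S = L/(4πd²) = 1226 W/m².
Before: T₁ = [1226·0.462/(4σ)]^(1/4) = 223.5 K.
With α = 0.297, T₂ = 248.3 K.
ΔT = T₂ − T₁ = 24.73 K.

24.7 K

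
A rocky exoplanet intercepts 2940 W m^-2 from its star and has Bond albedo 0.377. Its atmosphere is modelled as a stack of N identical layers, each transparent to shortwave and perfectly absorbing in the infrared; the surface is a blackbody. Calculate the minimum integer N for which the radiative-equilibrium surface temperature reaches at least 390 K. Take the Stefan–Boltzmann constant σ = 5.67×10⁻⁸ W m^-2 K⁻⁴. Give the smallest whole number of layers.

The effective emission temperature is T_e = [S(1−α)/(4σ)]^¼ = 299.8 K.
Need (N+1)T_e⁴ ≥ T_s⁴, i.e. N+1 ≥ (390/299.8)⁴ = 2.865.
So N ≥ 1.865; the smallest integer is N = 2.

2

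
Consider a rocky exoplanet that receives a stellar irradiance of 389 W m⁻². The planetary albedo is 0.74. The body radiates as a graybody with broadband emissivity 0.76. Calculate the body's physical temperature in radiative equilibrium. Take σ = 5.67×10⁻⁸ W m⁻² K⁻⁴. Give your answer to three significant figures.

156 K

The planet absorbs (1−α)S over its disc πR² and re-emits over 4πR², so the mean absorbed flux is (1−0.74)·389.0/4 = 25.29 W m⁻².
Equating to εσT⁴ with ε = 0.76: T = (25.29/0.76σ)^(1/4) = 155.6 K.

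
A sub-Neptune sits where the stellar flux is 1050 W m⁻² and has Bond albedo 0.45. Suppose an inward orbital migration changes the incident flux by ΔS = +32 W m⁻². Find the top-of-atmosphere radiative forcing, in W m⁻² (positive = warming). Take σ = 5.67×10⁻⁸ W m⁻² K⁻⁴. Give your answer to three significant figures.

TOA radiative forcing: ΔF = (1−α)ΔS/4 = 0.55·(+32)/4 = 4.400 W m⁻².

4.40 W m⁻²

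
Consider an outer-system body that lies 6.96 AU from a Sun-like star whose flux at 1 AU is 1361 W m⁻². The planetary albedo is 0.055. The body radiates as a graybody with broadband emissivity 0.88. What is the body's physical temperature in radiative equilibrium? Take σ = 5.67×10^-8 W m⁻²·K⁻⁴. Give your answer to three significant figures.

107 kelvin

By the inverse-square law, S = 1361/6.96² = 28.10 W m⁻².
Absorbed flux (global mean): S(1−α)/4 = 28.10·0.945/4 = 6.638 W m⁻².
Radiative balance εσT⁴ = 6.638 gives T = [6.638/(0.88·σ)]^(1/4) = 107.4 K.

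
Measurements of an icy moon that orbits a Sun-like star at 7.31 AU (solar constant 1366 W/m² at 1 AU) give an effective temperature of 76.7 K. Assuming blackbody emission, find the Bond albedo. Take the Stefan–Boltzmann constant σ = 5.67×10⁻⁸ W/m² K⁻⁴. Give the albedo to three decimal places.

0.693

Irradiance scales as 1/d², so S = 1366 W/m² × (1/7.31)² = 25.56 W/m².
Rearranging the radiative balance, α = 1 − 4σT⁴/S.
4σT⁴ = 4·5.67×10⁻⁸·(76.7)⁴ = 7.849 W/m².
1−α = 7.849/25.56 = 0.3070, so α = 0.6930.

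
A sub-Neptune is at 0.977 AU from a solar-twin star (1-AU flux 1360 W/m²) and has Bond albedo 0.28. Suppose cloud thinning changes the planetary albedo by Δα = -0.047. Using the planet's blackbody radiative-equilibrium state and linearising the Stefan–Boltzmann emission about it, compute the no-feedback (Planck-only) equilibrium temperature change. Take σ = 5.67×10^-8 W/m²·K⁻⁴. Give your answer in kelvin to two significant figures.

Flux at the orbit: S = 1360/(0.977)² = 1425 W/m².
Reference equilibrium: T_e = [S(1−α)/(4σ)]^(1/4) = 259.3 K.
ΔF = −(S/4)Δα = −(1425/4)×(-0.047) = 16.74 W/m².
Planck response: λ_P = 4σT_e³ = 4·5.67×10⁻⁸·(259.3)³ = 3.956 W/m²/K.
So ΔT₀ = 16.74/3.956 = 4.23 K.

4.2 K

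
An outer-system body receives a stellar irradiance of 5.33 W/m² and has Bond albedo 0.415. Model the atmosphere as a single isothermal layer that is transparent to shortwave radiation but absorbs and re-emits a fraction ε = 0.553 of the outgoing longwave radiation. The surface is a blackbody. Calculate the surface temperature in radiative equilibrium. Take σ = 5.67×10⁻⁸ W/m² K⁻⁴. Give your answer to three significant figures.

66.0 K

The planet radiates to space at T_e = [S(1−α)/(4σ)]^(1/4) = 60.89 K.
Surface balance with a leaky layer gives σT_s⁴ = σT_e⁴·2/(2−ε), so T_s = T_e·[2/(2−0.553)]^(1/4) = 66.02 K.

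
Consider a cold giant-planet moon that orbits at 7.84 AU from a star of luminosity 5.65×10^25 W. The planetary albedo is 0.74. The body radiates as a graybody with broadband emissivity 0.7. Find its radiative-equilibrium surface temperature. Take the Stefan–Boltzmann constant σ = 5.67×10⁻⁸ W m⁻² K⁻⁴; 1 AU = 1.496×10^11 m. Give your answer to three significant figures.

Orbital distance: d = 7.84 AU = 1.173×10^12 m.
Spreading L over a sphere of radius d: S = 5.65×10^25/(4π·1.17×10^12²) = 3.268 W m⁻².
The planet absorbs (1−α)S over its disc πR² and re-emits over 4πR², so the mean absorbed flux is (1−0.74)·3.268/4 = 0.2124 W m⁻².
Radiative balance εσT⁴ = 0.2124 gives T = [0.2124/(0.7·σ)]^(1/4) = 48.10 K.

48.1 kelvin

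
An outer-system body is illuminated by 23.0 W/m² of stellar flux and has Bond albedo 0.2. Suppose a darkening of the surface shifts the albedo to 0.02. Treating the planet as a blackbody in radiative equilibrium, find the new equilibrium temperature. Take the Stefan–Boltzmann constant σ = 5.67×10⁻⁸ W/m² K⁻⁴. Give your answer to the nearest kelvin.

100 kelvin

T₂ = [S(1−α₂)/(4σ)]^(1/4) = [23.00·0.98/(4σ)]^(1/4) = 99.85 K.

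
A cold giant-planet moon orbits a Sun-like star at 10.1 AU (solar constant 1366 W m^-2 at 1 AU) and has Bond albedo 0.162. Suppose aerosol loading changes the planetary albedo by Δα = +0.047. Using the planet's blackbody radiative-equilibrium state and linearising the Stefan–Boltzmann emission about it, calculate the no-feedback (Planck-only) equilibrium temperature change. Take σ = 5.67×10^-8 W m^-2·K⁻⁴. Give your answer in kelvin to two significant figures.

Irradiance scales as 1/d², so S = 1366 W m^-2 × (1/10.1)² = 13.39 W m^-2.
The baseline emission temperature is T_e = 83.87 K.
The change in absorbed flux is Δ[S(1−α)/4] = −SΔα/4 = -0.1573 W m^-2.
Linearising σT⁴ gives d(σT⁴)/dT = 4σT_e³ = 0.1338 W m^-2 per K.
Hence the no-feedback warming is ΔF/(4σT_e³) = -1.18 K.

-1.2 K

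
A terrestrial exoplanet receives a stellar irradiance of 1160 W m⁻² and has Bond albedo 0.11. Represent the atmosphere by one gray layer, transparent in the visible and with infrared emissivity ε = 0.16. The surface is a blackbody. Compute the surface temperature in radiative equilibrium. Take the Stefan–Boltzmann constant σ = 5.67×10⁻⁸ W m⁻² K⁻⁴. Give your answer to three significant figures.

Effective emission temperature (TOA balance): σT_e⁴ = S(1−α)/4 = 258.1 W m⁻² → T_e = 259.7 K.
Surface balance with a leaky layer gives σT_s⁴ = σT_e⁴·2/(2−ε), so T_s = T_e·[2/(2−0.16)]^(1/4) = 265.2 K.

265 kelvin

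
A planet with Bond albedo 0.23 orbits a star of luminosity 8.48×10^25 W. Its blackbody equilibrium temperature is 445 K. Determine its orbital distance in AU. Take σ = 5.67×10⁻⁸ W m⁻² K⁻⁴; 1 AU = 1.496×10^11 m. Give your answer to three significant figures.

Required flux: S = 4σT⁴/(1−α) = 11550 W m⁻².
From L = 4πd²S, d = √(8.48×10^25/(4π·11550)) = 2.417×10^10 m = 0.1616 AU.

0.162 AU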